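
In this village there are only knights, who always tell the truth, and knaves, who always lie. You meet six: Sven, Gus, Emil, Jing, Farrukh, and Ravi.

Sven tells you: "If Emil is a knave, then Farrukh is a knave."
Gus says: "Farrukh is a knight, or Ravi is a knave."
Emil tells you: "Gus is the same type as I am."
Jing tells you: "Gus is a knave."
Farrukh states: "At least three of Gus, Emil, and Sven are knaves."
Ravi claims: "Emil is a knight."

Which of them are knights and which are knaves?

Sven: knight, Gus: knight, Emil: knave, Jing: knave, Farrukh: knave, Ravi: knave

Consider Sven. Suppose Sven is a knave.
Then no assignment of the remaining roles makes every statement match its speaker's type — contradiction.
So Sven is a knight.
With that fixed, Farrukh's statement is false, so Farrukh is a knave.
Consider Gus. Suppose Gus is a knave.
Then whichever role Emil has, Emil's statement has the wrong truth value — contradiction.
So Gus is a knight.
With that fixed, Jing's statement is false, so Jing is a knave.
Consider Emil. Suppose Emil is a knight.
Then no assignment of the remaining roles makes every statement match its speaker's type — contradiction.
So Emil is a knave.
With that fixed, Ravi's statement is false, so Ravi is a knave.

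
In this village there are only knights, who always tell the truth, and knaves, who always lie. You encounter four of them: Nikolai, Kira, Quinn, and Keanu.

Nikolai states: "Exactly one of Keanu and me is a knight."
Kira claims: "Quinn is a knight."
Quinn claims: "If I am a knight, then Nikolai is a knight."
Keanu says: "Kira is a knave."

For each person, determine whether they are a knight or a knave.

Nikolai: knight, Kira: knight, Quinn: knight, Keanu: knave

Consider Nikolai. Suppose Nikolai is a knave.
Then whichever role Quinn has, Quinn's statement has the wrong truth value — contradiction.
So Nikolai is a knight.
With that fixed, Quinn's statement is true, so Quinn is a knight.
With that fixed, Kira's statement is true, so Kira is a knight.
With that fixed, Keanu's statement is false, so Keanu is a knave.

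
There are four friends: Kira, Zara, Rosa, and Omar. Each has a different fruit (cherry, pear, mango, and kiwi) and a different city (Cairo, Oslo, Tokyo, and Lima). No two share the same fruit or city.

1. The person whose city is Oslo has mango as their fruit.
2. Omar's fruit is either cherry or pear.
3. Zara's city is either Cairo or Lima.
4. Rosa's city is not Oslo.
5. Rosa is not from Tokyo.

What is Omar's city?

With clues 1–2, Oslo is impossible for Omar's city.
With clues 1–5, Cairo and Lima are impossible for Omar's city.
That leaves Tokyo.

Tokyo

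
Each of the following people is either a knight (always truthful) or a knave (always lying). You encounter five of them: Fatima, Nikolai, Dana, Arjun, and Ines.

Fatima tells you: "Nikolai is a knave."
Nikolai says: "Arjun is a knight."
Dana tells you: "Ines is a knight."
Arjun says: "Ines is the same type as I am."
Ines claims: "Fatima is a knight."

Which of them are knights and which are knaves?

Fatima: knight, Nikolai: knave, Dana: knight, Arjun: knave, Ines: knight

Consider Fatima. Suppose Fatima is a knave.
Then no assignment of the remaining roles makes every statement match its speaker's type — contradiction.
So Fatima is a knight.
With that fixed, Ines's statement is true, so Ines is a knight.
With that fixed, Dana's statement is true, so Dana is a knight.
Consider Nikolai. Suppose Nikolai is a knight.
Then Fatima's statement comes out false, contradicting Fatima being a knight.
So Nikolai is a knave.
Consider Arjun. Suppose Arjun is a knight.
Then Nikolai's statement comes out true, contradicting Nikolai being a knave.
So Arjun is a knave.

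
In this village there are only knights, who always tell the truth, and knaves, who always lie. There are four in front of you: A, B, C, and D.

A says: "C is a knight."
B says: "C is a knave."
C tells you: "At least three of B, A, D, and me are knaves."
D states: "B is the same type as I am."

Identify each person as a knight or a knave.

Consider A. Suppose A is a knight.
Then no assignment of the remaining roles makes every statement match its speaker's type — contradiction.
So A is a knave.
Consider B. Suppose B is a knave.
Then whichever role D has, D's statement has the wrong truth value — contradiction.
So B is a knight.
Consider C. Suppose C is a knight.
Then A's statement comes out true, contradicting A being a knave.
So C is a knave.
Consider D. Suppose D is a knave.
Then C's statement comes out true, contradicting C being a knave.
So D is a knight.

A: knave, B: knight, C: knave, D: knight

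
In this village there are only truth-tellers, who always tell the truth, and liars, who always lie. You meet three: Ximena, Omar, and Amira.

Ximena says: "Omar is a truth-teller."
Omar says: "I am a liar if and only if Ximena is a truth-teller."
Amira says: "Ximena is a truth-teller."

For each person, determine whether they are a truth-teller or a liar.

Consider Ximena. Suppose Ximena is a truth-teller.
Then whichever role Omar has, Omar's statement has the wrong truth value — contradiction.
So Ximena is a liar.
With that fixed, Amira's statement is false, so Amira is a liar.
Consider Omar. Suppose Omar is a truth-teller.
Then Ximena's statement comes out true, contradicting Ximena being a liar.
So Omar is a liar.

Ximena: liar, Omar: liar, Amira: liar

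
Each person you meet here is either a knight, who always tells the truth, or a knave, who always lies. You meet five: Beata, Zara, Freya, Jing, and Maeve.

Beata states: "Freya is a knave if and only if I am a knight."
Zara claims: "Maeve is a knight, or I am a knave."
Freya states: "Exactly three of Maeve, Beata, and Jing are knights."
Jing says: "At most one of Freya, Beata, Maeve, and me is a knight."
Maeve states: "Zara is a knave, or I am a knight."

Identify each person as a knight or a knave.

Beata: knight, Zara: knight, Freya: knave, Jing: knave, Maeve: knight

Consider Beata. Suppose Beata is a knave.
Then no assignment of the remaining roles makes every statement match its speaker's type — contradiction.
So Beata is a knight.
Consider Zara. Suppose Zara is a knave.
Then Zara's own statement would have to be false, but it can't be — contradiction.
So Zara is a knight.
Consider Freya. Suppose Freya is a knight.
Then Beata's statement comes out false, contradicting Beata being a knight.
So Freya is a knave.
Consider Jing. Suppose Jing is a knight.
Then Jing's own statement would have to be true, but it can't be — contradiction.
So Jing is a knave.
Consider Maeve. Suppose Maeve is a knave.
Then Zara's statement comes out false, contradicting Zara being a knight.
So Maeve is a knight.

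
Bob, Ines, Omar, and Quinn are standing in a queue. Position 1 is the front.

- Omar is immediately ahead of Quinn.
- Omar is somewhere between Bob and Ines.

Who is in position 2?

With clues 1–2, Bob, Ines, and Quinn are ruled out for position 2.
So position 2 is Omar.

Omar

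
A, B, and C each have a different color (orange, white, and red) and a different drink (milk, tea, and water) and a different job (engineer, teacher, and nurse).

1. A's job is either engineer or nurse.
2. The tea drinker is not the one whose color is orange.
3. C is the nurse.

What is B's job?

teacher

With clues 1–3, engineer and nurse are impossible for B's job.
That leaves teacher.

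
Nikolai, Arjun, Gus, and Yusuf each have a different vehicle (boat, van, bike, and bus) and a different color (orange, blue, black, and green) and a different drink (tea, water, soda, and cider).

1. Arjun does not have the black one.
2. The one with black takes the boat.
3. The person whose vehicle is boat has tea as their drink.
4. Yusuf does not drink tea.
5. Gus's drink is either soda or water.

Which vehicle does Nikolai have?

boat

With clues 1–5, bike, bus, and van are impossible for Nikolai's vehicle.
That leaves boat.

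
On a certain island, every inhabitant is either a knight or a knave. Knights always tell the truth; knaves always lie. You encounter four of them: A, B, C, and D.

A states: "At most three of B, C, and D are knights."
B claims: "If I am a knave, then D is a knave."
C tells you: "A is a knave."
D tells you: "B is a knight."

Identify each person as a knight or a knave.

A: knight, B: knight, C: knave, D: knight

Regardless of anyone's role, A's statement is true, so A is a knight.
With that fixed, C's statement is false, so C is a knave.
Consider B. Suppose B is a knave.
Then no assignment of the remaining roles makes every statement match its speaker's type — contradiction.
So B is a knight.
With that fixed, D's statement is true, so D is a knight.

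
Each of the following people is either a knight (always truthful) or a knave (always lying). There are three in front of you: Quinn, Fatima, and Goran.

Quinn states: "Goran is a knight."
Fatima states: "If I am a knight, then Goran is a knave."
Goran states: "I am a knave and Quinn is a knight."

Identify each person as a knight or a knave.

Quinn: knave, Fatima: knight, Goran: knave

Consider Quinn. Suppose Quinn is a knight.
Then whichever role Goran has, Goran's statement has the wrong truth value — contradiction.
So Quinn is a knave.
With that fixed, Goran's statement is false, so Goran is a knave.
With that fixed, Fatima's statement is true, so Fatima is a knight.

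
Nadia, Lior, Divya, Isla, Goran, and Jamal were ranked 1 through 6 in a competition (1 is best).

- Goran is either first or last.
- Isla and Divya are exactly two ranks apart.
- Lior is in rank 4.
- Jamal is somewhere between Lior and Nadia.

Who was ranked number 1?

Nadia

With clues 1–3, Lior is ruled out for rank 1.
With clues 1–4, Divya, Goran, Isla, and Jamal are ruled out for rank 1.
So rank 1 is Nadia.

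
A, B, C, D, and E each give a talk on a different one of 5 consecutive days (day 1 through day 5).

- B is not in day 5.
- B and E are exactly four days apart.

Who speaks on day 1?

With clues 1–2, A, C, D, and E are ruled out for day 1.
So day 1 is B.

B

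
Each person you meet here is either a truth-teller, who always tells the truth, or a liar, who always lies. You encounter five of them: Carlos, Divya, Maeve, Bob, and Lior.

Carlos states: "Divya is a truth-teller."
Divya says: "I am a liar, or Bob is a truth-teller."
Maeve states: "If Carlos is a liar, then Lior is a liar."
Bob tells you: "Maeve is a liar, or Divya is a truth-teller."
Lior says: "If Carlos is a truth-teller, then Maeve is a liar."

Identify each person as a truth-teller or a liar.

Consider Carlos. Suppose Carlos is a liar.
Then no assignment of the remaining roles makes every statement match its speaker's type — contradiction.
So Carlos is a truth-teller.
With that fixed, Maeve's statement is true, so Maeve is a truth-teller.
With that fixed, Lior's statement is false, so Lior is a liar.
Consider Divya. Suppose Divya is a liar.
Then Carlos's statement comes out false, contradicting Carlos being a truth-teller.
So Divya is a truth-teller.
With that fixed, Bob's statement is true, so Bob is a truth-teller.

Carlos: truth-teller, Divya: truth-teller, Maeve: truth-teller, Bob: truth-teller, Lior: liar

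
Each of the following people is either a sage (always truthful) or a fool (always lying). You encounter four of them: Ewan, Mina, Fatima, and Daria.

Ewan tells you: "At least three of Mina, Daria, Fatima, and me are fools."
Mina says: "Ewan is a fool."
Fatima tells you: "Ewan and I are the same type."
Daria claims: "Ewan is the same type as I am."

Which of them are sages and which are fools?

Consider Ewan. Suppose Ewan is a fool.
Then whichever role Fatima has, Fatima's statement has the wrong truth value — contradiction.
So Ewan is a sage.
With that fixed, Mina's statement is false, so Mina is a fool.
Consider Fatima. Suppose Fatima is a sage.
Then Ewan's statement comes out false, contradicting Ewan being a sage.
So Fatima is a fool.
Consider Daria. Suppose Daria is a sage.
Then Ewan's statement comes out false, contradicting Ewan being a sage.
So Daria is a fool.

Ewan: sage, Mina: fool, Fatima: fool, Daria: fool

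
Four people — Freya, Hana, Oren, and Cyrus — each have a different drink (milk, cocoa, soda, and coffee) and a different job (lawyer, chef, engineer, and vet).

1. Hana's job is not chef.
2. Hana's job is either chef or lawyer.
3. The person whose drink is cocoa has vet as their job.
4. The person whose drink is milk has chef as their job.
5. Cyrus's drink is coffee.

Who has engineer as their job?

With clues 1–2, Hana is impossible for the one with job engineer.
With clues 1–5, Freya and Oren are impossible for the one with job engineer.
That leaves Cyrus.

Cyrus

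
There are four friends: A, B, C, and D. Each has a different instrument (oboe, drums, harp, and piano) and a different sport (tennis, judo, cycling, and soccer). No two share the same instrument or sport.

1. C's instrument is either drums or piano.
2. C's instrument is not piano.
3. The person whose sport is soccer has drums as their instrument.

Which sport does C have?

soccer

With clues 1–3, cycling, judo, and tennis are impossible for C's sport.
That leaves soccer.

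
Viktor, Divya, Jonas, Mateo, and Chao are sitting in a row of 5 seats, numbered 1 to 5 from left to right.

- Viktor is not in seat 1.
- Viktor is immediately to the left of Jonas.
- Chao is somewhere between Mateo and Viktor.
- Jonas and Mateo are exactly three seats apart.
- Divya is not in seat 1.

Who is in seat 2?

Chao

With clues 1–2, Jonas is ruled out for seat 2.
With clues 1–4, Divya and Viktor are ruled out for seat 2.
With clues 1–5, Mateo is ruled out for seat 2.
So seat 2 is Chao.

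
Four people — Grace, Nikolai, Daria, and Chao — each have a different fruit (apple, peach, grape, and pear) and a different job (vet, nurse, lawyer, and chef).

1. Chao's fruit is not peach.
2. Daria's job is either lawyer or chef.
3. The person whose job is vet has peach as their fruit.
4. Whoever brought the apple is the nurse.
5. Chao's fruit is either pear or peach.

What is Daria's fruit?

grape

With clues 1–3, peach is impossible for Daria's fruit.
With clues 1–4, apple is impossible for Daria's fruit.
With clues 1–5, pear is impossible for Daria's fruit.
That leaves grape.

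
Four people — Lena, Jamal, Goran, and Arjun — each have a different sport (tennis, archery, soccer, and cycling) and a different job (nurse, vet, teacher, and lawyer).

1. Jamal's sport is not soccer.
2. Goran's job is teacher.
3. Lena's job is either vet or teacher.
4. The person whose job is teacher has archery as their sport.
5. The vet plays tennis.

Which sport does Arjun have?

With clues 1–4, archery is impossible for Arjun's sport.
With clues 1–5, cycling and tennis are impossible for Arjun's sport.
That leaves soccer.

soccer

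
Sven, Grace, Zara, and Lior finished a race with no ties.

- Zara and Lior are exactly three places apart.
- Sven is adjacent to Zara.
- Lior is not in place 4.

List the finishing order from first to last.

From clue 1: Sven is in {2,3}.
From clues 1–3: Lior → place 1, Grace → place 2, Sven → place 3, Zara → place 4.

Lior, Grace, Sven, Zara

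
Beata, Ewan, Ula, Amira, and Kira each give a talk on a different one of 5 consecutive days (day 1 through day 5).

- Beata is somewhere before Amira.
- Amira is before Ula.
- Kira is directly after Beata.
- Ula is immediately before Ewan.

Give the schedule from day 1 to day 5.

From clue 1: Beata is in {1,2,3,4}.
From clues 1–2: Beata is in {1,2,3}.
From clues 1–3: Beata is in {1,2}.
From clues 1–4: Beata → day 1, Kira → day 2, Amira → day 3, Ula → day 4, Ewan → day 5.

Beata, Kira, Amira, Ula, Ewan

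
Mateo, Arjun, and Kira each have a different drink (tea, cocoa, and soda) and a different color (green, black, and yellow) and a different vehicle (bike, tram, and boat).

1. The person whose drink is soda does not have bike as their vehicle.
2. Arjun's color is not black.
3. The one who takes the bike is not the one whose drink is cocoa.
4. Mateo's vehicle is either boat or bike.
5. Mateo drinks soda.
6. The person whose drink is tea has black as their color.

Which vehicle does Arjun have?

tram

With clues 1–5, boat is impossible for Arjun's vehicle.
With clues 1–6, bike is impossible for Arjun's vehicle.
That leaves tram.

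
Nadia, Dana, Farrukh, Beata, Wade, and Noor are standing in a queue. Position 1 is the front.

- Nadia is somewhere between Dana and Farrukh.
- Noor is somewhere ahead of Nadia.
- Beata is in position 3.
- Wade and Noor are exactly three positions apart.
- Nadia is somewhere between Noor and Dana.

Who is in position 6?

With clue 1, Nadia is ruled out for position 6.
With clues 1–2, Noor is ruled out for position 6.
With clues 1–3, Beata is ruled out for position 6.
With clues 1–4, Wade is ruled out for position 6.
With clues 1–5, Farrukh is ruled out for position 6.
So position 6 is Dana.

Dana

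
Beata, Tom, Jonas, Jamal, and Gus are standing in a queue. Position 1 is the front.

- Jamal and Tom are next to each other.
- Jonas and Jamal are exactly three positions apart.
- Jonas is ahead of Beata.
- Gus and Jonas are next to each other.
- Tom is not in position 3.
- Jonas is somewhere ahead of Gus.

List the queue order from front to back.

Jonas, Gus, Beata, Jamal, Tom

From clues 1–2: Jonas is in {1,2,4,5}.
From clues 1–3: Beata is in {2,3,5}.
From clues 1–4: Beata is in {3,5}.
From clues 1–6: Jonas → position 1, Gus → position 2, Beata → position 3, Jamal → position 4, Tom → position 5.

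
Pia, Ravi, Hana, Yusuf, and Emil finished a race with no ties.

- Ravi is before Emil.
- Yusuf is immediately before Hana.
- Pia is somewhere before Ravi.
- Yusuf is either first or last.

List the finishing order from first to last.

Yusuf, Hana, Pia, Ravi, Emil

From clue 1: Ravi is in {1,2,3,4}.
From clues 1–3: Pia is in {1,3}.
From clues 1–4: Yusuf → place 1, Hana → place 2, Pia → place 3, Ravi → place 4, Emil → place 5.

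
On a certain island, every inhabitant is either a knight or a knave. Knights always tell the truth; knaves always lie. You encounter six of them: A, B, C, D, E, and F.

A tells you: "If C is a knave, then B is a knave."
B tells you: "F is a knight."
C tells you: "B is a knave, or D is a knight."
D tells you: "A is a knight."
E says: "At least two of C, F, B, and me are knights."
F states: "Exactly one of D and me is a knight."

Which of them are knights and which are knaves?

Consider A. Suppose A is a knight.
Then no assignment of the remaining roles makes every statement match its speaker's type — contradiction.
So A is a knave.
With that fixed, D's statement is false, so D is a knave.
Consider B. Suppose B is a knave.
Then A's statement comes out true, contradicting A being a knave.
So B is a knight.
With that fixed, C's statement is false, so C is a knave.
Consider E. Suppose E is a knave.
Then no assignment of the remaining roles makes every statement match its speaker's type — contradiction.
So E is a knight.
Consider F. Suppose F is a knave.
Then B's statement comes out false, contradicting B being a knight.
So F is a knight.

A: knave, B: knight, C: knave, D: knave, E: knight, F: knight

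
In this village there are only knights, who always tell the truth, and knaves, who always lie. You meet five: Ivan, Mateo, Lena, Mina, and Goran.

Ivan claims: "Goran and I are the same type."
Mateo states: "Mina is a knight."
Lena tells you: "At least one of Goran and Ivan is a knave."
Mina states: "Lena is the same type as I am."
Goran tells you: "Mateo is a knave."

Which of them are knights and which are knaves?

Ivan: knave, Mateo: knave, Lena: knight, Mina: knave, Goran: knight

Consider Ivan. Suppose Ivan is a knight.
Then no assignment of the remaining roles makes every statement match its speaker's type — contradiction.
So Ivan is a knave.
With that fixed, Lena's statement is true, so Lena is a knight.
Consider Mateo. Suppose Mateo is a knight.
Then no assignment of the remaining roles makes every statement match its speaker's type — contradiction.
So Mateo is a knave.
With that fixed, Goran's statement is true, so Goran is a knight.
Consider Mina. Suppose Mina is a knight.
Then Mateo's statement comes out true, contradicting Mateo being a knave.
So Mina is a knave.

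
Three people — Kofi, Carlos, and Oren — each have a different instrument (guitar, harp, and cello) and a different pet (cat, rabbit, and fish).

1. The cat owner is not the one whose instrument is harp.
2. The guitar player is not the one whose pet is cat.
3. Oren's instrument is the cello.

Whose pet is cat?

Oren

With clues 1–3, Carlos and Kofi are impossible for the one with pet cat.
That leaves Oren.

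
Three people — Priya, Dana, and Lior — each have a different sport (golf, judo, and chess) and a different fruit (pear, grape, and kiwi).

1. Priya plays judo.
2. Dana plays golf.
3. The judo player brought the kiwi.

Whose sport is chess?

Lior

Clue 1 rules out Priya for the one with sport chess.
With clues 1–2, Dana is impossible for the one with sport chess.
That leaves Lior.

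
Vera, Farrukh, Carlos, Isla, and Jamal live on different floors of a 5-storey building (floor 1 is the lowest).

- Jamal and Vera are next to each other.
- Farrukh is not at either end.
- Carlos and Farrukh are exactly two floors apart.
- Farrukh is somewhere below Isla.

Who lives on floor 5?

With clues 1–2, Farrukh is ruled out for floor 5.
With clues 1–3, Isla is ruled out for floor 5.
With clues 1–4, Jamal and Vera are ruled out for floor 5.
So floor 5 is Carlos.

Carlos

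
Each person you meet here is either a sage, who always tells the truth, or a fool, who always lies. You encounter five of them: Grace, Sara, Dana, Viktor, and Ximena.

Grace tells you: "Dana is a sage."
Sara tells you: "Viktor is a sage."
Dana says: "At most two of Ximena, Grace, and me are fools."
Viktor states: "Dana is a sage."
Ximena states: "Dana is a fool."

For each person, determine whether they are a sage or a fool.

Grace: sage, Sara: sage, Dana: sage, Viktor: sage, Ximena: fool

Consider Grace. Suppose Grace is a fool.
Then no assignment of the remaining roles makes every statement match its speaker's type — contradiction.
So Grace is a sage.
With that fixed, Dana's statement is true, so Dana is a sage.
With that fixed, Viktor's statement is true, so Viktor is a sage.
With that fixed, Ximena's statement is false, so Ximena is a fool.
With that fixed, Sara's statement is true, so Sara is a sage.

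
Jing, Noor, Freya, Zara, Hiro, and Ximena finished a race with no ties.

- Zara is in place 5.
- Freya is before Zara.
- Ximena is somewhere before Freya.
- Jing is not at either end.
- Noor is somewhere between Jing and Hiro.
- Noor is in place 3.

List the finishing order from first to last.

From clue 1: Zara → place 5.
From clues 1–2: Freya is in {1,2,3,4}.
From clues 1–3: Freya is in {2,3,4}.
From clues 1–4: Jing is in {2,3,4}.
From clues 1–5: Ximena → place 1, Hiro → place 6.
From clues 1–6: Jing → place 2, Noor → place 3, Freya → place 4.

Ximena, Jing, Noor, Freya, Zara, Hiro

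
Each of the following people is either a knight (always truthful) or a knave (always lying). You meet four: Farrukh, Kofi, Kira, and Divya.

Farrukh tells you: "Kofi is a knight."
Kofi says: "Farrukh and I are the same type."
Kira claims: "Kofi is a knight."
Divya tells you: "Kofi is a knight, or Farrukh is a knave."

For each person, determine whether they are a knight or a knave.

Consider Farrukh. Suppose Farrukh is a knave.
Then whichever role Kofi has, Kofi's statement has the wrong truth value — contradiction.
So Farrukh is a knight.
Consider Kofi. Suppose Kofi is a knave.
Then Farrukh's statement comes out false, contradicting Farrukh being a knight.
So Kofi is a knight.
With that fixed, Kira's statement is true, so Kira is a knight.
With that fixed, Divya's statement is true, so Divya is a knight.

Farrukh: knight, Kofi: knight, Kira: knight, Divya: knight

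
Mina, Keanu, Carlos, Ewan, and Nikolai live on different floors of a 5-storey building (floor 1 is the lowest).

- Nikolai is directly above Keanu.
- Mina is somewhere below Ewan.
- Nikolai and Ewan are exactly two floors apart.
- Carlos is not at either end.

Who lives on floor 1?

With clue 1, Nikolai is ruled out for floor 1.
With clues 1–2, Ewan is ruled out for floor 1.
With clues 1–4, Carlos and Keanu are ruled out for floor 1.
So floor 1 is Mina.

Mina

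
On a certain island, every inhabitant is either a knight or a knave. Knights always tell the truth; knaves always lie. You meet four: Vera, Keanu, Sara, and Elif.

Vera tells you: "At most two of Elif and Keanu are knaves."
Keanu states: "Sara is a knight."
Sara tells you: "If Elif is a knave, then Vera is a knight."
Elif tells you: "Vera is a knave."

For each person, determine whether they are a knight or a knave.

Regardless of anyone's role, Vera's statement is true, so Vera is a knight.
With that fixed, Sara's statement is true, so Sara is a knight.
With that fixed, Elif's statement is false, so Elif is a knave.
With that fixed, Keanu's statement is true, so Keanu is a knight.

Vera: knight, Keanu: knight, Sara: knight, Elif: knave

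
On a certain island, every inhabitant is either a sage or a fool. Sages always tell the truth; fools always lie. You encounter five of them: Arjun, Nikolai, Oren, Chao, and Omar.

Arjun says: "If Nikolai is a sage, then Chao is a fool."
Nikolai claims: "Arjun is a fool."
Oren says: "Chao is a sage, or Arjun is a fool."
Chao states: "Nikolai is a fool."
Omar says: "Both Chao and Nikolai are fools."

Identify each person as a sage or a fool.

Arjun: sage, Nikolai: fool, Oren: sage, Chao: sage, Omar: fool

Consider Arjun. Suppose Arjun is a fool.
Then no assignment of the remaining roles makes every statement match its speaker's type — contradiction.
So Arjun is a sage.
With that fixed, Nikolai's statement is false, so Nikolai is a fool.
With that fixed, Chao's statement is true, so Chao is a sage.
With that fixed, Omar's statement is false, so Omar is a fool.
With that fixed, Oren's statement is true, so Oren is a sage.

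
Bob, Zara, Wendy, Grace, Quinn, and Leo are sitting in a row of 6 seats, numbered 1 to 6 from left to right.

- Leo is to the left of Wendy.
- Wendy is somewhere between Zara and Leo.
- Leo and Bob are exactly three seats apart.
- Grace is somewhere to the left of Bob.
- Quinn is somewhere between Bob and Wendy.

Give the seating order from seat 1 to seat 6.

Grace, Leo, Wendy, Quinn, Bob, Zara

From clue 1: Wendy is in {2,3,4,5,6}.
From clues 1–2: Zara is in {3,4,5,6}.
From clues 1–3: Bob is in {1,4,5,6}.
From clues 1–4: Bob is in {4,5,6}.
From clues 1–5: Grace → seat 1, Leo → seat 2, Wendy → seat 3, Quinn → seat 4, Bob → seat 5, Zara → seat 6.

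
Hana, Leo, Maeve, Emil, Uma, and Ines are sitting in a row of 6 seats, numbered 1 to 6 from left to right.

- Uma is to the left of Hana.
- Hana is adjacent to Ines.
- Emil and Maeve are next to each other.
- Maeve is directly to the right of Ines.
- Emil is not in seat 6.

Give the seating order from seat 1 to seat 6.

From clue 1: Hana is in {2,3,4,5,6}.
From clues 1–2: Uma is in {1,2,3,4}.
From clues 1–4: Hana is in {2,3}.
From clues 1–5: Uma → seat 1, Hana → seat 2, Ines → seat 3, Maeve → seat 4, Emil → seat 5, Leo → seat 6.

Uma, Hana, Ines, Maeve, Emil, Leo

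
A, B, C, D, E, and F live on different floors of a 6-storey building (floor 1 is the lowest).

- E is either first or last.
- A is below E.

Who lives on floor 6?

E

With clues 1–2, A, B, C, D, and F are ruled out for floor 6.
So floor 6 is E.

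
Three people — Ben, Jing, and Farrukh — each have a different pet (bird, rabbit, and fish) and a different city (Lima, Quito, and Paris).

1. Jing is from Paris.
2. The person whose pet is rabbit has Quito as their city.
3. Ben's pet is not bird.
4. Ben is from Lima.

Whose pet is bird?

With clues 1–3, Ben is impossible for the one with pet bird.
With clues 1–4, Farrukh is impossible for the one with pet bird.
That leaves Jing.

Jing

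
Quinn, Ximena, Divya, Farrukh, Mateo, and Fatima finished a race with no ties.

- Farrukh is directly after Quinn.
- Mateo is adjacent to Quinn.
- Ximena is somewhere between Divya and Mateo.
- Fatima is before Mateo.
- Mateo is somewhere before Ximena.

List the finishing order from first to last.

From clue 1: Quinn is in {1,2,3,4,5}.
From clues 1–2: Quinn is in {2,3,4,5}.
From clues 1–4: Quinn is in {3,5}.
From clues 1–5: Fatima → place 1, Mateo → place 2, Quinn → place 3, Farrukh → place 4, Ximena → place 5, Divya → place 6.

Fatima, Mateo, Quinn, Farrukh, Ximena, Divya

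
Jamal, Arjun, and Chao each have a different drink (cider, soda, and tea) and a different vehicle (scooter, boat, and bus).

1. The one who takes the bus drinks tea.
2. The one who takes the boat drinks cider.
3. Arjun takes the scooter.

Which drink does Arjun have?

soda

With clues 1–3, cider and tea are impossible for Arjun's drink.
That leaves soda.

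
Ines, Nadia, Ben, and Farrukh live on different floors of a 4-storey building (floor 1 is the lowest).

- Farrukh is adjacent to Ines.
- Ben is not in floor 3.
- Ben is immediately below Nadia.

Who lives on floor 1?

Ben

With clues 1–3, Farrukh, Ines, and Nadia are ruled out for floor 1.
So floor 1 is Ben.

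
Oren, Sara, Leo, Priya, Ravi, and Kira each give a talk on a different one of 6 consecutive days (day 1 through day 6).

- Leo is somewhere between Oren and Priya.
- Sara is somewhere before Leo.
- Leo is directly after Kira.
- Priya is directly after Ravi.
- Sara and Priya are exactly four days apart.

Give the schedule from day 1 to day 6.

Oren, Sara, Kira, Leo, Ravi, Priya

From clue 1: Leo is in {2,3,4,5}.
From clues 1–2: Leo is in {3,4,5}.
From clues 1–3: Leo is in {4,5}.
From clues 1–5: Oren → day 1, Sara → day 2, Kira → day 3, Leo → day 4, Ravi → day 5, Priya → day 6.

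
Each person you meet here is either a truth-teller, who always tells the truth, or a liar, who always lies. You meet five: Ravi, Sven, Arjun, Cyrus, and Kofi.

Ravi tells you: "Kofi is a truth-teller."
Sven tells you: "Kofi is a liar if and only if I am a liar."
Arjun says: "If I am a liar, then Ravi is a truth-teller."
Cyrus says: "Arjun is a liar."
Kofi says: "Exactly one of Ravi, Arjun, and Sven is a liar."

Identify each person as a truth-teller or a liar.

Consider Ravi. Suppose Ravi is a liar.
Then no assignment of the remaining roles makes every statement match its speaker's type — contradiction.
So Ravi is a truth-teller.
With that fixed, Arjun's statement is true, so Arjun is a truth-teller.
With that fixed, Cyrus's statement is false, so Cyrus is a liar.
Consider Sven. Suppose Sven is a truth-teller.
Then no assignment of the remaining roles makes every statement match its speaker's type — contradiction.
So Sven is a liar.
With that fixed, Kofi's statement is true, so Kofi is a truth-teller.

Ravi: truth-teller, Sven: liar, Arjun: truth-teller, Cyrus: liar, Kofi: truth-teller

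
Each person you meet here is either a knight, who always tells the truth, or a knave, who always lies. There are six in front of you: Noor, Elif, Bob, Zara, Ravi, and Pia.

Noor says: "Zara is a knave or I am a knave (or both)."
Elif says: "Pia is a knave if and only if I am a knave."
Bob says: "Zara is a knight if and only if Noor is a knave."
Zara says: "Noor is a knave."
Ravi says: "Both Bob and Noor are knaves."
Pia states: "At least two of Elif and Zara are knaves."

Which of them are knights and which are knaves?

Consider Noor. Suppose Noor is a knave.
Then Noor's own statement would have to be false, but it can't be — contradiction.
So Noor is a knight.
With that fixed, Zara's statement is false, so Zara is a knave.
With that fixed, Ravi's statement is false, so Ravi is a knave.
With that fixed, Bob's statement is true, so Bob is a knight.
Consider Elif. Suppose Elif is a knight.
Then no assignment of the remaining roles makes every statement match its speaker's type — contradiction.
So Elif is a knave.
With that fixed, Pia's statement is true, so Pia is a knight.

Noor: knight, Elif: knave, Bob: knight, Zara: knave, Ravi: knave, Pia: knight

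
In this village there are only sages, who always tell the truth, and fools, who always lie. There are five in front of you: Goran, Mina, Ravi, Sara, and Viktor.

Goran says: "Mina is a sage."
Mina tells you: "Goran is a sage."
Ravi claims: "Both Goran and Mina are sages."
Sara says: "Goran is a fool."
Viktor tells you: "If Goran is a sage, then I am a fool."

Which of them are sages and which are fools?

Consider Goran. Suppose Goran is a sage.
Then whichever role Viktor has, Viktor's statement has the wrong truth value — contradiction.
So Goran is a fool.
With that fixed, Mina's statement is false, so Mina is a fool.
With that fixed, Ravi's statement is false, so Ravi is a fool.
With that fixed, Sara's statement is true, so Sara is a sage.
With that fixed, Viktor's statement is true, so Viktor is a sage.

Goran: fool, Mina: fool, Ravi: fool, Sara: sage, Viktor: sage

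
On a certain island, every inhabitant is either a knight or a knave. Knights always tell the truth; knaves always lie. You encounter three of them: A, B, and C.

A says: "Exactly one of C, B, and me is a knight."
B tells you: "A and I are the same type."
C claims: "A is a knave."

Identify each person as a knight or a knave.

Consider A. Suppose A is a knave.
Then whichever role B has, B's statement has the wrong truth value — contradiction.
So A is a knight.
With that fixed, C's statement is false, so C is a knave.
Consider B. Suppose B is a knight.
Then A's statement comes out false, contradicting A being a knight.
So B is a knave.

A: knight, B: knave, C: knave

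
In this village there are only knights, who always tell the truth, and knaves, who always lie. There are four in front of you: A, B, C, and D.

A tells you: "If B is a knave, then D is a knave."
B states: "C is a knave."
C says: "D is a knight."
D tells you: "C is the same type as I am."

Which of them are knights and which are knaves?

Consider A. Suppose A is a knight.
Then no assignment of the remaining roles makes every statement match its speaker's type — contradiction.
So A is a knave.
Consider B. Suppose B is a knight.
Then A's statement comes out true, contradicting A being a knave.
So B is a knave.
Consider C. Suppose C is a knave.
Then B's statement comes out true, contradicting B being a knave.
So C is a knight.
Consider D. Suppose D is a knave.
Then A's statement comes out true, contradicting A being a knave.
So D is a knight.

A: knave, B: knave, C: knight, D: knight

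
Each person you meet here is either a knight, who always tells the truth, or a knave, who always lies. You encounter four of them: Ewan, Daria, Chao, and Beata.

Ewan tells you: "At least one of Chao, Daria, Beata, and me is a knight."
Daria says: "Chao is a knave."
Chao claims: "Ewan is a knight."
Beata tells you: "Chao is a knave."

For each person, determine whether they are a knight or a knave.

Consider Ewan. Suppose Ewan is a knave.
Then no assignment of the remaining roles makes every statement match its speaker's type — contradiction.
So Ewan is a knight.
With that fixed, Chao's statement is true, so Chao is a knight.
With that fixed, Beata's statement is false, so Beata is a knave.
With that fixed, Daria's statement is false, so Daria is a knave.

Ewan: knight, Daria: knave, Chao: knight, Beata: knave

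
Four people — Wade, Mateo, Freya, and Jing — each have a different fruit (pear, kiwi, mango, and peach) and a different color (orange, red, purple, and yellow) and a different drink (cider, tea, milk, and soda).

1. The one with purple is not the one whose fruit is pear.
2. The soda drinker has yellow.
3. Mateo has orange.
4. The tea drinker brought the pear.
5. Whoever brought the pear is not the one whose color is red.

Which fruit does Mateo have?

pear

With clues 1–5, kiwi, mango, and peach are impossible for Mateo's fruit.
That leaves pear.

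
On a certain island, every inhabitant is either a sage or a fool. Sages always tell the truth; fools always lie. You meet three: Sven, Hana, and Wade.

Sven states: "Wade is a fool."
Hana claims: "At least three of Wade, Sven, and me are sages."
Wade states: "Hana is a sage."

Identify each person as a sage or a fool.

Consider Sven. Suppose Sven is a fool.
Then no assignment of the remaining roles makes every statement match its speaker's type — contradiction.
So Sven is a sage.
Consider Hana. Suppose Hana is a sage.
Then no assignment of the remaining roles makes every statement match its speaker's type — contradiction.
So Hana is a fool.
With that fixed, Wade's statement is false, so Wade is a fool.

Sven: sage, Hana: fool, Wade: fool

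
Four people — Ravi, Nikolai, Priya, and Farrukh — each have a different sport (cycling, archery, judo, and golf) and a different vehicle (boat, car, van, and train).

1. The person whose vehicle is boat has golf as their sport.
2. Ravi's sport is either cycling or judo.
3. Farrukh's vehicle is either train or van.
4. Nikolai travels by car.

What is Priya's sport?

golf

With clues 1–4, archery, cycling, and judo are impossible for Priya's sport.
That leaves golf.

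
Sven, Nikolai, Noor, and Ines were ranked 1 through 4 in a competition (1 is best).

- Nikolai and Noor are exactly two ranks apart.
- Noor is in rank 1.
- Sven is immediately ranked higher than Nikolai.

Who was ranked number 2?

Sven

With clues 1–2, Nikolai and Noor are ruled out for rank 2.
With clues 1–3, Ines is ruled out for rank 2.
So rank 2 is Sven.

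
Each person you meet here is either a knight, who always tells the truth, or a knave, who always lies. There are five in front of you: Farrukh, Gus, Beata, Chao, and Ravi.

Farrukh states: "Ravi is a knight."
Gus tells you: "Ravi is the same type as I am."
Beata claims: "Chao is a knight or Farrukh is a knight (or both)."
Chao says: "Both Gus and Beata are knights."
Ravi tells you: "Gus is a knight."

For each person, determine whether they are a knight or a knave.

Farrukh: knight, Gus: knight, Beata: knight, Chao: knight, Ravi: knight

Consider Farrukh. Suppose Farrukh is a knave.
Then no assignment of the remaining roles makes every statement match its speaker's type — contradiction.
So Farrukh is a knight.
With that fixed, Beata's statement is true, so Beata is a knight.
Consider Gus. Suppose Gus is a knave.
Then no assignment of the remaining roles makes every statement match its speaker's type — contradiction.
So Gus is a knight.
With that fixed, Chao's statement is true, so Chao is a knight.
With that fixed, Ravi's statement is true, so Ravi is a knight.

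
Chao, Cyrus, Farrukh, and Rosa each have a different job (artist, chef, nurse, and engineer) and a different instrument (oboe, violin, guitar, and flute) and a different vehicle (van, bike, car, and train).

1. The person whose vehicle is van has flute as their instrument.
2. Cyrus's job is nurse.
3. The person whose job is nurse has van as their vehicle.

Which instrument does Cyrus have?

With clues 1–3, guitar, oboe, and violin are impossible for Cyrus's instrument.
That leaves flute.

flute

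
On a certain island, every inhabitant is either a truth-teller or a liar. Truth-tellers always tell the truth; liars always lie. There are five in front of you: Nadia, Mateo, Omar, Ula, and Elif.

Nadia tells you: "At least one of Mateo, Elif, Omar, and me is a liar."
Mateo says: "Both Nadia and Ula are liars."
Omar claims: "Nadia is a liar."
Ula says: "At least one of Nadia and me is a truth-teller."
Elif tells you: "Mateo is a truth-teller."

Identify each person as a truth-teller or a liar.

Consider Nadia. Suppose Nadia is a liar.
Then Nadia's own statement would have to be false, but it can't be — contradiction.
So Nadia is a truth-teller.
With that fixed, Mateo's statement is false, so Mateo is a liar.
With that fixed, Omar's statement is false, so Omar is a liar.
With that fixed, Ula's statement is true, so Ula is a truth-teller.
With that fixed, Elif's statement is false, so Elif is a liar.

Nadia: truth-teller, Mateo: liar, Omar: liar, Ula: truth-teller, Elif: liar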